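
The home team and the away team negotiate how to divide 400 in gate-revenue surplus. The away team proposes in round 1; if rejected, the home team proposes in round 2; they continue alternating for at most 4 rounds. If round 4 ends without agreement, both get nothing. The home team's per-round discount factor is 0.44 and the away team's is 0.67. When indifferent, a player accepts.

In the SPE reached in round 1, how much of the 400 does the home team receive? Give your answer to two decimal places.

109.96

Solve by backward induction from round 4.
Round 4 (the home team proposes): the away team will accept anything ≥ 0, so the home team offers 0 and keeps 400.
Round 3 (the away team proposes): the home team can get 400 next round, worth 0.44 × 400 = 176 now; the away team offers that and keeps 224.
Round 2 (the home team proposes): the away team can get 224 next round, worth 0.67 × 224 = 150.08 now, so the home team offers 150.08, keeping 249.92.
Round 1 (the away team proposes): the home team can get 249.92 next round, worth 0.44 × 249.92 = 109.9648 now. The away team offers 109.9648 and keeps 400 − 109.9648 = 290.0352.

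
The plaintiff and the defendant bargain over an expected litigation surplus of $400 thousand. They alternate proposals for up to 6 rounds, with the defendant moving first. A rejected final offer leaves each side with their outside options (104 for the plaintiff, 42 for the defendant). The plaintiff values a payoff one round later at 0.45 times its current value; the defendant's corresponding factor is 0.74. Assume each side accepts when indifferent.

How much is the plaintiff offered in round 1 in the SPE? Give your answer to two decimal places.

By backward induction:
Round 6 (the plaintiff proposes): the defendant gets 42 if talks fail, so the plaintiff offers 42 and keeps 358.
Round 5 (the defendant proposes): the plaintiff can get 358 next round, worth 0.45 × 358 = 161.1 now; the defendant offers that and keeps 238.9.
Round 4 (the plaintiff proposes): the defendant can get 238.9 next round, worth 0.74 × 238.9 = 176.786 now; the plaintiff offers that and keeps 223.214.
Round 3 (the defendant proposes): the plaintiff can get 223.214 next round, worth 0.45 × 223.214 = 100.4463 now; the defendant offers that and keeps 299.5537.
Round 2 (the plaintiff proposes): the defendant can get 299.5537 next round, worth 0.74 × 299.5537 = 221.669738 now. The plaintiff offers 221.669738 and keeps 400 − 221.669738 = 178.330262.
Round 1 (the defendant proposes): the plaintiff can get 178.330262 next round, worth 0.45 × 178.330262 = 80.2486179 now, so the defendant offers 80.2486179, keeping 319.7513821.

80.25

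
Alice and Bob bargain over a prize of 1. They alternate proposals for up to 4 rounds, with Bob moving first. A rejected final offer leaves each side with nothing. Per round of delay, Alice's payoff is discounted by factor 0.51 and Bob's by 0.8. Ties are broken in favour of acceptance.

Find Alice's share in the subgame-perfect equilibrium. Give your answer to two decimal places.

Round 4 (Alice proposes): rejection yields 0 for Bob; Alice offers 0 and keeps 1.
Round 3 (Bob proposes): Alice can get 1 next round, worth 0.51 × 1 = 0.51 now. Bob offers 0.51 and keeps 1 − 0.51 = 0.49.
Round 2 (Alice proposes): Bob can get 0.49 next round, worth 0.8 × 0.49 = 0.392 now; Alice offers that and keeps 0.608.
Round 1 (Bob proposes): Alice can get 0.608 next round, worth 0.51 × 0.608 = 0.31008 now. Bob offers 0.31008 and keeps 1 − 0.31008 = 0.68992.

0.31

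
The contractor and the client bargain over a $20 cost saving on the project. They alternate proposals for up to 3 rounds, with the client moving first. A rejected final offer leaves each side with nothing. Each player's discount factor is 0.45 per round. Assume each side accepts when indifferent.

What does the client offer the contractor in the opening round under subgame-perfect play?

Round 3 (the client proposes): rejection yields 0 for the contractor; the client offers 0 and keeps 20.
Round 2 (the contractor proposes): the client can get 20 next round, worth 0.45 × 20 = 9 now; the contractor offers that and keeps 11.
Round 1 (the client proposes): the contractor can get 11 next round, worth 0.45 × 11 = 4.95 now; the client offers that and keeps 15.05.

4.95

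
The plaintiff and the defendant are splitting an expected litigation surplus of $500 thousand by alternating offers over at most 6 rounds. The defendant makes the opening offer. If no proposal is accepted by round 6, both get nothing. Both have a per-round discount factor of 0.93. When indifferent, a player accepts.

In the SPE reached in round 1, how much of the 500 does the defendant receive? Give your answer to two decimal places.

91.45

Round 6 (the plaintiff proposes): the defendant will accept anything ≥ 0, so the plaintiff offers 0 and keeps 500.
Round 5 (the defendant proposes): the plaintiff can get 500 next round, worth 0.93 × 500 = 465 now; the defendant offers that and keeps 35.
Round 4 (the plaintiff proposes): the defendant can get 35 next round, worth 0.93 × 35 = 32.55 now, so the plaintiff offers 32.55, keeping 467.45.
Round 3 (the defendant proposes): the plaintiff can get 467.45 next round, worth 0.93 × 467.45 = 434.7285 now. The defendant offers 434.7285 and keeps 500 − 434.7285 = 65.2715.
Round 2 (the plaintiff proposes): the defendant can get 65.2715 next round, worth 0.93 × 65.2715 = 60.702495 now, so the plaintiff offers 60.702495, keeping 439.297505.
Round 1 (the defendant proposes): the plaintiff can get 439.297505 next round, worth 0.93 × 439.297505 = 408.54667965 now, so the defendant offers 408.54667965, keeping 91.45332035.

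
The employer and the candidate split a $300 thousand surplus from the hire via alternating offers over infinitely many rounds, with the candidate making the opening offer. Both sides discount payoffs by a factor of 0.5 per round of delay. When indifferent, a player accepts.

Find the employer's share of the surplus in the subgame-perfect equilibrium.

Let x be the candidate's share when the candidate proposes and y be the employer's share when the employer proposes.
The employer accepts iff offered ≥ 0.5·y, so x = 300 − 0.5y. Symmetrically y = 300 − 0.5x.
Substituting: x = 300 − 0.5(300 − 0.5x), giving x(1 − 0.5·0.5) = 300(1 − 0.5).
So x = 300 × 0.5 / 0.75 = 200, and the employer receives 300 − x = 100.

100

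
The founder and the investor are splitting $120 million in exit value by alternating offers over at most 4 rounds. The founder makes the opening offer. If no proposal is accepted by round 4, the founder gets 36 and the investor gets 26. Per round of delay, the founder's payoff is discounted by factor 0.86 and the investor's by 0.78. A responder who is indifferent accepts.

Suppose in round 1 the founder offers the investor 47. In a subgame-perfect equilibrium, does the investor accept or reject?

Work out the investor's continuation value if the offer is rejected.
Round 4 (the investor proposes): the founder gets 36 if talks fail, so the investor offers 36 and keeps 84.
Round 3 (the founder proposes): the investor can get 84 next round, worth 0.78 × 84 = 65.52 now; the founder offers that and keeps 54.48.
Round 2 (the investor proposes): the founder can get 54.48 next round, worth 0.86 × 54.48 = 46.8528 now. The investor offers 46.8528 and keeps 120 − 46.8528 = 73.1472.
So by rejecting in round 1, the investor gets 73.1472 next round, worth 0.78 × 73.1472 = 57.054816 now.
Offer 47 < 57.054816, so the investor rejects.

Reject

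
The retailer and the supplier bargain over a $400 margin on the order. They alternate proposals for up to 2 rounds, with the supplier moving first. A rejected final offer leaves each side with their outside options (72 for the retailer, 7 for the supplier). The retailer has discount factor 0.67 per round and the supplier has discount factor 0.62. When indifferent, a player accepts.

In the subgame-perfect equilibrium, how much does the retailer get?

By backward induction:
Round 2 (the retailer proposes): the supplier gets 7 if talks fail, so the retailer offers 7 and keeps 393.
Round 1 (the supplier proposes): the retailer can get 393 next round, worth 0.67 × 393 = 263.31 now, so the supplier offers 263.31, keeping 136.69.

263.31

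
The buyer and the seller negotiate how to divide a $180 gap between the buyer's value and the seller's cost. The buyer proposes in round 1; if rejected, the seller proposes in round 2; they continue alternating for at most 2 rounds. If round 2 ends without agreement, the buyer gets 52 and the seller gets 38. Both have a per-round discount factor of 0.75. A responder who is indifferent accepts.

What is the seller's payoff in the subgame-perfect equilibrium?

Work backward from the last round.
Round 2 (the seller proposes): the buyer gets 52 if talks fail, so the seller offers 52 and keeps 128.
Round 1 (the buyer proposes): the seller can get 128 next round, worth 0.75 × 128 = 96 now; the buyer offers that and keeps 84.

96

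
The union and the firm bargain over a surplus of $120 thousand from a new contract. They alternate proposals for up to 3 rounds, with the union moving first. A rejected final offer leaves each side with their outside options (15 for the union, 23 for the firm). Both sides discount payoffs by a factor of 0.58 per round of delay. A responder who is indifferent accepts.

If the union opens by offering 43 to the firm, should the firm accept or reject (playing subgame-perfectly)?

Work out the firm's continuation value if the offer is rejected.
Round 3 (the union proposes): the firm gets 23 if talks fail, so the union offers 23 and keeps 97.
Round 2 (the firm proposes): the union can get 97 next round, worth 0.58 × 97 = 56.26 now; the firm offers that and keeps 63.74.
So by rejecting in round 1, the firm gets 63.74 next round, worth 0.58 × 63.74 = 36.9692 now.
Offer 43 ≥ 36.9692, so the firm accepts.

Accept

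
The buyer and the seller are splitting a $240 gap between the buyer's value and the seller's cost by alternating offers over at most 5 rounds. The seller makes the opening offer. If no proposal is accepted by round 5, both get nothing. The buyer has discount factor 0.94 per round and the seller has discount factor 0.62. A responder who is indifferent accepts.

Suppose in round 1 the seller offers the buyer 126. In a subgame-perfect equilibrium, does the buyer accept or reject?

Reject

Round 5 (the seller proposes): the buyer will accept anything ≥ 0, so the seller offers 0 and keeps 240.
Round 4 (the buyer proposes): the seller can get 240 next round, worth 0.62 × 240 = 148.8 now; the buyer offers that and keeps 91.2.
Round 3 (the seller proposes): the buyer can get 91.2 next round, worth 0.94 × 91.2 = 85.728 now. The seller offers 85.728 and keeps 240 − 85.728 = 154.272.
Round 2 (the buyer proposes): the seller can get 154.272 next round, worth 0.62 × 154.272 = 95.64864 now; the buyer offers that and keeps 144.35136.
So by rejecting in round 1, the buyer gets 144.35136 next round, worth 0.94 × 144.35136 = 135.6902784 now.
Offer 126 < 135.6902784, so the buyer rejects.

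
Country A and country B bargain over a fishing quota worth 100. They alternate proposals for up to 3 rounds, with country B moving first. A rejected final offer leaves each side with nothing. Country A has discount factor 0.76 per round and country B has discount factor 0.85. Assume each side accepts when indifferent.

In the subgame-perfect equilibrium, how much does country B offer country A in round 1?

11.4

By backward induction:
Round 3 (country B proposes): country A will accept anything ≥ 0, so country B offers 0 and keeps 100.
Round 2 (country A proposes): country B can get 100 next round, worth 0.85 × 100 = 85 now; country A offers that and keeps 15.
Round 1 (country B proposes): country A can get 15 next round, worth 0.76 × 15 = 11.4 now, so country B offers 11.4, keeping 88.6.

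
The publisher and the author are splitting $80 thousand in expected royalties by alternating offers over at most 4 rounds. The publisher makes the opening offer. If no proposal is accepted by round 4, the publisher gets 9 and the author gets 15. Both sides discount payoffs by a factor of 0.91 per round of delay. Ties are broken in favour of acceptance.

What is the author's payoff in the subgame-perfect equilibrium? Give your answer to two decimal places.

Round 4 (the author proposes): the publisher gets 9 if talks fail, so the author offers 9 and keeps 71.
Round 3 (the publisher proposes): the author can get 71 next round, worth 0.91 × 71 = 64.61 now. The publisher offers 64.61 and keeps 80 − 64.61 = 15.39.
Round 2 (the author proposes): the publisher can get 15.39 next round, worth 0.91 × 15.39 = 14.0049 now. The author offers 14.0049 and keeps 80 − 14.0049 = 65.9951.
Round 1 (the publisher proposes): the author can get 65.9951 next round, worth 0.91 × 65.9951 = 60.055541 now. The publisher offers 60.055541 and keeps 80 − 60.055541 = 19.944459.

60.06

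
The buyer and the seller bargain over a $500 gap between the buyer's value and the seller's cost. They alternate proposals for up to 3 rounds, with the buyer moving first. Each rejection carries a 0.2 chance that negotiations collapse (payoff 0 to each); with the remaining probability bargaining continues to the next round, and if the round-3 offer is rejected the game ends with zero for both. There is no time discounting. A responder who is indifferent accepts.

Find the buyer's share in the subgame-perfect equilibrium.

Round 3 (the buyer proposes): rejection yields 0 for the seller; the buyer offers 0 and keeps 500.
Round 2 (the seller proposes): rejecting gives the buyer an expected 0.8 × 500 = 400; the seller offers that and keeps 100.
Round 1 (the buyer proposes): rejecting gives the seller an expected 0.8 × 100 = 80. The buyer offers 80 and keeps 500 − 80 = 420.

420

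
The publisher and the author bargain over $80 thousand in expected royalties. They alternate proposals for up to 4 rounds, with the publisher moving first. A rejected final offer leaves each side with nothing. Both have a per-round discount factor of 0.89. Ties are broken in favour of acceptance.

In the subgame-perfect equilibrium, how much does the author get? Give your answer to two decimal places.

64.23

Round 4 (the author proposes): rejection yields 0 for the publisher; the author offers 0 and keeps 80.
Round 3 (the publisher proposes): the author can get 80 next round, worth 0.89 × 80 = 71.2 now; the publisher offers that and keeps 8.8.
Round 2 (the author proposes): the publisher can get 8.8 next round, worth 0.89 × 8.8 = 7.832 now; the author offers that and keeps 72.168.
Round 1 (the publisher proposes): the author can get 72.168 next round, worth 0.89 × 72.168 = 64.22952 now; the publisher offers that and keeps 15.77048.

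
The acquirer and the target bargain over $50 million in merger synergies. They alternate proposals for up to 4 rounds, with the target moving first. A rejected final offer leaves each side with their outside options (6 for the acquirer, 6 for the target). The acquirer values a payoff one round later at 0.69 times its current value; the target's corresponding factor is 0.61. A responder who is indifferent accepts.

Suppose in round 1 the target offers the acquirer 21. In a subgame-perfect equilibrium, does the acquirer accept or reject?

Reject

Work out the acquirer's continuation value if the offer is rejected.
Round 4 (the acquirer proposes): the target gets 6 if talks fail, so the acquirer offers 6 and keeps 44.
Round 3 (the target proposes): the acquirer can get 44 next round, worth 0.69 × 44 = 30.36 now; the target offers that and keeps 19.64.
Round 2 (the acquirer proposes): the target can get 19.64 next round, worth 0.61 × 19.64 = 11.9804 now, so the acquirer offers 11.9804, keeping 38.0196.
So by rejecting in round 1, the acquirer gets 38.0196 next round, worth 0.69 × 38.0196 = 26.233524 now.
Offer 21 < 26.233524, so the acquirer rejects.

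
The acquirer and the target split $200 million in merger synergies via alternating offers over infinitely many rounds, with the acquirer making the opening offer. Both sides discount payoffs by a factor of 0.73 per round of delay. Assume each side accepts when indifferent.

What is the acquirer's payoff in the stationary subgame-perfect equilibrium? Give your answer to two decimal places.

In a stationary SPE each proposer offers the other exactly their discounted continuation value.
If the acquirer keeps x when proposing and the target keeps y when proposing, then x = 200 − 0.73y and y = 200 − 0.73x.
Solving: x = 200(1 − 0.73) / (1 − 0.73·0.73) = 54 / 0.4671 ≈ 115.6069.
The target gets 200 − 115.6069 ≈ 84.3931.

115.61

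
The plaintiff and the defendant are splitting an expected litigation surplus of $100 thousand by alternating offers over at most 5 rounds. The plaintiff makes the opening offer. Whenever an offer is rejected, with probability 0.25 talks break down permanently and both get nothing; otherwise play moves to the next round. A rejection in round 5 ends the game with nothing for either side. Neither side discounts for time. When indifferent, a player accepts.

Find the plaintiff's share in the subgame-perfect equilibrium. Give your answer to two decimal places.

70.70

By backward induction:
Round 5 (the plaintiff proposes): rejection yields 0 for the defendant; the plaintiff offers 0 and keeps 100.
Round 4 (the defendant proposes): rejecting gives the plaintiff an expected 0.75 × 100 = 75, so the defendant offers 75, keeping 25.
Round 3 (the plaintiff proposes): rejecting gives the defendant an expected 0.75 × 25 = 18.75. The plaintiff offers 18.75 and keeps 100 − 18.75 = 81.25.
Round 2 (the defendant proposes): rejecting gives the plaintiff an expected 0.75 × 81.25 = 60.9375. The defendant offers 60.9375 and keeps 100 − 60.9375 = 39.0625.
Round 1 (the plaintiff proposes): rejecting gives the defendant an expected 0.75 × 39.0625 = 29.296875; the plaintiff offers that and keeps 70.703125.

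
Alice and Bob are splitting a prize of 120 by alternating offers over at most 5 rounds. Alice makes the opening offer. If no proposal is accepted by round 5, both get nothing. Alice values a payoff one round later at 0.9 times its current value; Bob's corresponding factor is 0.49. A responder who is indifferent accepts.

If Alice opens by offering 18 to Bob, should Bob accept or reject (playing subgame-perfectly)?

Work out Bob's continuation value if the offer is rejected.
Round 5 (Alice proposes): rejection yields 0 for Bob; Alice offers 0 and keeps 120.
Round 4 (Bob proposes): Alice can get 120 next round, worth 0.9 × 120 = 108 now; Bob offers that and keeps 12.
Round 3 (Alice proposes): Bob can get 12 next round, worth 0.49 × 12 = 5.88 now, so Alice offers 5.88, keeping 114.12.
Round 2 (Bob proposes): Alice can get 114.12 next round, worth 0.9 × 114.12 = 102.708 now; Bob offers that and keeps 17.292.
So by rejecting in round 1, Bob gets 17.292 next round, worth 0.49 × 17.292 = 8.47308 now.
Offer 18 ≥ 8.47308, so Bob accepts.

Accept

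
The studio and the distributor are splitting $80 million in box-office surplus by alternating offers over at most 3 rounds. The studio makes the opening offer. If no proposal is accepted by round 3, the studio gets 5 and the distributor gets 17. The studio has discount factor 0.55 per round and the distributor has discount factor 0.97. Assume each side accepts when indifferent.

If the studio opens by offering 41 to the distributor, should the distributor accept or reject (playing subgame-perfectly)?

Reject

Work out the distributor's continuation value if the offer is rejected.
Round 3 (the studio proposes): the distributor gets 17 if talks fail, so the studio offers 17 and keeps 63.
Round 2 (the distributor proposes): the studio can get 63 next round, worth 0.55 × 63 = 34.65 now, so the distributor offers 34.65, keeping 45.35.
So by rejecting in round 1, the distributor gets 45.35 next round, worth 0.97 × 45.35 = 43.9895 now.
Offer 41 < 43.9895, so the distributor rejects.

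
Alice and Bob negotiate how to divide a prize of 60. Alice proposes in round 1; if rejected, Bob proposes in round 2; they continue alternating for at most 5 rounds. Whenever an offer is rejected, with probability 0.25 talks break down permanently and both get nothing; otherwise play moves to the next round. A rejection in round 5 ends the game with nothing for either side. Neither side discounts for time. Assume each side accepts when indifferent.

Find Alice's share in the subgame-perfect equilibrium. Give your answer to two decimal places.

Round 5 (Alice proposes): rejection yields 0 for Bob; Alice offers 0 and keeps 60.
Round 4 (Bob proposes): rejecting gives Alice an expected 0.75 × 60 = 45, so Bob offers 45, keeping 15.
Round 3 (Alice proposes): rejecting gives Bob an expected 0.75 × 15 = 11.25. Alice offers 11.25 and keeps 60 − 11.25 = 48.75.
Round 2 (Bob proposes): rejecting gives Alice an expected 0.75 × 48.75 = 36.5625; Bob offers that and keeps 23.4375.
Round 1 (Alice proposes): rejecting gives Bob an expected 0.75 × 23.4375 = 17.578125; Alice offers that and keeps 42.421875.

42.42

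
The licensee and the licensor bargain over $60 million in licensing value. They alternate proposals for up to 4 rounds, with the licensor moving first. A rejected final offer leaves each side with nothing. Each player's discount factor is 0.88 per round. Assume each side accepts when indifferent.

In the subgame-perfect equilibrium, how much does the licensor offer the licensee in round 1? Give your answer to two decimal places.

47.22

Round 4 (the licensee proposes): the licensor will accept anything ≥ 0, so the licensee offers 0 and keeps 60.
Round 3 (the licensor proposes): the licensee can get 60 next round, worth 0.88 × 60 = 52.8 now, so the licensor offers 52.8, keeping 7.2.
Round 2 (the licensee proposes): the licensor can get 7.2 next round, worth 0.88 × 7.2 = 6.336 now, so the licensee offers 6.336, keeping 53.664.
Round 1 (the licensor proposes): the licensee can get 53.664 next round, worth 0.88 × 53.664 = 47.22432 now, so the licensor offers 47.22432, keeping 12.77568.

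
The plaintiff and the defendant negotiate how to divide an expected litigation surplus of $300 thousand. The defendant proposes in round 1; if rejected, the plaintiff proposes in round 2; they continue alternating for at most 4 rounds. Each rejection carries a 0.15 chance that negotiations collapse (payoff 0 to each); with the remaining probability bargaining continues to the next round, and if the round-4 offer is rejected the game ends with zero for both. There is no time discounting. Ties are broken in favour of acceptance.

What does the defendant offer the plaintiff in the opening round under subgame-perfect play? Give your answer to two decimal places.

Round 4 (the plaintiff proposes): the defendant will accept anything ≥ 0, so the plaintiff offers 0 and keeps 300.
Round 3 (the defendant proposes): rejecting gives the plaintiff an expected 0.85 × 300 = 255; the defendant offers that and keeps 45.
Round 2 (the plaintiff proposes): rejecting gives the defendant an expected 0.85 × 45 = 38.25; the plaintiff offers that and keeps 261.75.
Round 1 (the defendant proposes): rejecting gives the plaintiff an expected 0.85 × 261.75 = 222.4875, so the defendant offers 222.4875, keeping 77.5125.

222.49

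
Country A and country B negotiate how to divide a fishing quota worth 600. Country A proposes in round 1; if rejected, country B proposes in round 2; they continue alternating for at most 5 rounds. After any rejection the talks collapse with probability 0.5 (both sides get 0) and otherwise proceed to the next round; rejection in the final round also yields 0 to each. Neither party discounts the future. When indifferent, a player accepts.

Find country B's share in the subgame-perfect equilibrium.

187.5

By backward induction:
Round 5 (country A proposes): rejection yields 0 for country B; country A offers 0 and keeps 600.
Round 4 (country B proposes): rejecting gives country A an expected 0.5 × 600 = 300. Country B offers 300 and keeps 600 − 300 = 300.
Round 3 (country A proposes): rejecting gives country B an expected 0.5 × 300 = 150, so country A offers 150, keeping 450.
Round 2 (country B proposes): rejecting gives country A an expected 0.5 × 450 = 225. Country B offers 225 and keeps 600 − 225 = 375.
Round 1 (country A proposes): rejecting gives country B an expected 0.5 × 375 = 187.5; country A offers that and keeps 412.5.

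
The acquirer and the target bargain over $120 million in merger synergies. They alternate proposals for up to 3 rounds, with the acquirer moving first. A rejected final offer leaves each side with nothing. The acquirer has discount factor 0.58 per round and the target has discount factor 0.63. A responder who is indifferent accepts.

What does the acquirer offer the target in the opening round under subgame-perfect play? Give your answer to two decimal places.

31.75

Round 3 (the acquirer proposes): the target will accept anything ≥ 0, so the acquirer offers 0 and keeps 120.
Round 2 (the target proposes): the acquirer can get 120 next round, worth 0.58 × 120 = 69.6 now; the target offers that and keeps 50.4.
Round 1 (the acquirer proposes): the target can get 50.4 next round, worth 0.63 × 50.4 = 31.752 now. The acquirer offers 31.752 and keeps 120 − 31.752 = 88.248.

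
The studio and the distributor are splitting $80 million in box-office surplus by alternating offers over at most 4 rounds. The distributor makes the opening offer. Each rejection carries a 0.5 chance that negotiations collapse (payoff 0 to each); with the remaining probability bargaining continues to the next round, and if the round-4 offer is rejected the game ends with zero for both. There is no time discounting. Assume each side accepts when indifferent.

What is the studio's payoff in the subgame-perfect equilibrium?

By backward induction:
Round 4 (the studio proposes): rejection yields 0 for the distributor; the studio offers 0 and keeps 80.
Round 3 (the distributor proposes): rejecting gives the studio an expected 0.5 × 80 = 40. The distributor offers 40 and keeps 80 − 40 = 40.
Round 2 (the studio proposes): rejecting gives the distributor an expected 0.5 × 40 = 20, so the studio offers 20, keeping 60.
Round 1 (the distributor proposes): rejecting gives the studio an expected 0.5 × 60 = 30; the distributor offers that and keeps 50.

30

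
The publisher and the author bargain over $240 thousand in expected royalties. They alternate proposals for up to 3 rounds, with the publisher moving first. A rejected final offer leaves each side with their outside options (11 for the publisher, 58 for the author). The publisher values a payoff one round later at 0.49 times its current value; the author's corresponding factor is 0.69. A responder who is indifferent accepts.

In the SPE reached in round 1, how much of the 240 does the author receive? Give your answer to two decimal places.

104.07

Round 3 (the publisher proposes): the author gets 58 if talks fail, so the publisher offers 58 and keeps 182.
Round 2 (the author proposes): the publisher can get 182 next round, worth 0.49 × 182 = 89.18 now, so the author offers 89.18, keeping 150.82.
Round 1 (the publisher proposes): the author can get 150.82 next round, worth 0.69 × 150.82 = 104.0658 now. The publisher offers 104.0658 and keeps 240 − 104.0658 = 135.9342.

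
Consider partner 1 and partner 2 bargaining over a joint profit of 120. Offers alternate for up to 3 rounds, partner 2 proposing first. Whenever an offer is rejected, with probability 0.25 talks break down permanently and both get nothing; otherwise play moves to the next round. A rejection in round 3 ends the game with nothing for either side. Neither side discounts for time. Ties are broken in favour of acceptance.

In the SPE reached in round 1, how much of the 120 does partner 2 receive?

97.5

By backward induction:
Round 3 (partner 2 proposes): rejection yields 0 for partner 1; partner 2 offers 0 and keeps 120.
Round 2 (partner 1 proposes): rejecting gives partner 2 an expected 0.75 × 120 = 90, so partner 1 offers 90, keeping 30.
Round 1 (partner 2 proposes): rejecting gives partner 1 an expected 0.75 × 30 = 22.5; partner 2 offers that and keeps 97.5.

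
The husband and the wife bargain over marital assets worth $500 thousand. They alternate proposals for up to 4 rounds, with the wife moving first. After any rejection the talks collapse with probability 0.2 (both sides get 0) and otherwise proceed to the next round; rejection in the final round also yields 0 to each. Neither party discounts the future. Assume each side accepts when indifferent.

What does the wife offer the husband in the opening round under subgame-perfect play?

336

Round 4 (the husband proposes): rejection yields 0 for the wife; the husband offers 0 and keeps 500.
Round 3 (the wife proposes): rejecting gives the husband an expected 0.8 × 500 = 400, so the wife offers 400, keeping 100.
Round 2 (the husband proposes): rejecting gives the wife an expected 0.8 × 100 = 80, so the husband offers 80, keeping 420.
Round 1 (the wife proposes): rejecting gives the husband an expected 0.8 × 420 = 336; the wife offers that and keeps 164.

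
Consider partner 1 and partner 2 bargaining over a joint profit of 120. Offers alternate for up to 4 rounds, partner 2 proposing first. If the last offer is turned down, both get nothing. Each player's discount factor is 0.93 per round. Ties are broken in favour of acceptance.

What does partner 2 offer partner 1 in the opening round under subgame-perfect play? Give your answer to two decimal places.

Round 4 (partner 1 proposes): rejection yields 0 for partner 2; partner 1 offers 0 and keeps 120.
Round 3 (partner 2 proposes): partner 1 can get 120 next round, worth 0.93 × 120 = 111.6 now. Partner 2 offers 111.6 and keeps 120 − 111.6 = 8.4.
Round 2 (partner 1 proposes): partner 2 can get 8.4 next round, worth 0.93 × 8.4 = 7.812 now, so partner 1 offers 7.812, keeping 112.188.
Round 1 (partner 2 proposes): partner 1 can get 112.188 next round, worth 0.93 × 112.188 = 104.33484 now, so partner 2 offers 104.33484, keeping 15.66516.

104.33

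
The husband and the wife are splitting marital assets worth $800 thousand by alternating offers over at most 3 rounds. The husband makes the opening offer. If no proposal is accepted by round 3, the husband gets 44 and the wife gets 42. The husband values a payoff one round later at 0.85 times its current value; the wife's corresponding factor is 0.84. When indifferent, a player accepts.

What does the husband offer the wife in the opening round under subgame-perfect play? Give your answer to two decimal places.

By backward induction:
Round 3 (the husband proposes): the wife gets 42 if talks fail, so the husband offers 42 and keeps 758.
Round 2 (the wife proposes): the husband can get 758 next round, worth 0.85 × 758 = 644.3 now. The wife offers 644.3 and keeps 800 − 644.3 = 155.7.
Round 1 (the husband proposes): the wife can get 155.7 next round, worth 0.84 × 155.7 = 130.788 now, so the husband offers 130.788, keeping 669.212.

130.79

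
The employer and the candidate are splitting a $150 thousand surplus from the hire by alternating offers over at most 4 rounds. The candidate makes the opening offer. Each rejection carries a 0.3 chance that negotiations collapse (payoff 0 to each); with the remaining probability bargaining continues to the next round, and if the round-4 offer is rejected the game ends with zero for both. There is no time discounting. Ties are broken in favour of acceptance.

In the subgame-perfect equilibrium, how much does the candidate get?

67.05

Round 4 (the employer proposes): the candidate will accept anything ≥ 0, so the employer offers 0 and keeps 150.
Round 3 (the candidate proposes): rejecting gives the employer an expected 0.7 × 150 = 105, so the candidate offers 105, keeping 45.
Round 2 (the employer proposes): rejecting gives the candidate an expected 0.7 × 45 = 31.5, so the employer offers 31.5, keeping 118.5.
Round 1 (the candidate proposes): rejecting gives the employer an expected 0.7 × 118.5 = 82.95, so the candidate offers 82.95, keeping 67.05.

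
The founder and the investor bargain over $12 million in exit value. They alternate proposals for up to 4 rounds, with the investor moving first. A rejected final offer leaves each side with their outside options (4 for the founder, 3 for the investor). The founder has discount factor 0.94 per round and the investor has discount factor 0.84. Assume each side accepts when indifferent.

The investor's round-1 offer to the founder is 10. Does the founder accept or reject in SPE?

Accept

Round 4 (the founder proposes): the investor gets 3 if talks fail, so the founder offers 3 and keeps 9.
Round 3 (the investor proposes): the founder can get 9 next round, worth 0.94 × 9 = 8.46 now; the investor offers that and keeps 3.54.
Round 2 (the founder proposes): the investor can get 3.54 next round, worth 0.84 × 3.54 = 2.9736 now. The founder offers 2.9736 and keeps 12 − 2.9736 = 9.0264.
So by rejecting in round 1, the founder gets 9.0264 next round, worth 0.94 × 9.0264 = 8.484816 now.
Offer 10 ≥ 8.484816, so the founder accepts.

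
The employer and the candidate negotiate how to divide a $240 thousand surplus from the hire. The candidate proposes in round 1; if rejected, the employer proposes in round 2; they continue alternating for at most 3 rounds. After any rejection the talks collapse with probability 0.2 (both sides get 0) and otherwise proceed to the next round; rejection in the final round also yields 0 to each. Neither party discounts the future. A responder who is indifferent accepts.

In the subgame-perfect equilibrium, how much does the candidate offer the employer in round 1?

38.4

Round 3 (the candidate proposes): the employer will accept anything ≥ 0, so the candidate offers 0 and keeps 240.
Round 2 (the employer proposes): rejecting gives the candidate an expected 0.8 × 240 = 192, so the employer offers 192, keeping 48.
Round 1 (the candidate proposes): rejecting gives the employer an expected 0.8 × 48 = 38.4. The candidate offers 38.4 and keeps 240 − 38.4 = 201.6.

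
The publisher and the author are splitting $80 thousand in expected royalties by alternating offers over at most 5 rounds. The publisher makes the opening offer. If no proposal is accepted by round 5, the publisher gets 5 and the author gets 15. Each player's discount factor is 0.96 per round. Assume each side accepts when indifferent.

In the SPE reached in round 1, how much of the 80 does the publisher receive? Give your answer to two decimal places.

61.36

By backward induction:
Round 5 (the publisher proposes): the author gets 15 if talks fail, so the publisher offers 15 and keeps 65.
Round 4 (the author proposes): the publisher can get 65 next round, worth 0.96 × 65 = 62.4 now; the author offers that and keeps 17.6.
Round 3 (the publisher proposes): the author can get 17.6 next round, worth 0.96 × 17.6 = 16.896 now, so the publisher offers 16.896, keeping 63.104.
Round 2 (the author proposes): the publisher can get 63.104 next round, worth 0.96 × 63.104 = 60.57984 now. The author offers 60.57984 and keeps 80 − 60.57984 = 19.42016.
Round 1 (the publisher proposes): the author can get 19.42016 next round, worth 0.96 × 19.42016 = 18.6433536 now. The publisher offers 18.6433536 and keeps 80 − 18.6433536 = 61.3566464.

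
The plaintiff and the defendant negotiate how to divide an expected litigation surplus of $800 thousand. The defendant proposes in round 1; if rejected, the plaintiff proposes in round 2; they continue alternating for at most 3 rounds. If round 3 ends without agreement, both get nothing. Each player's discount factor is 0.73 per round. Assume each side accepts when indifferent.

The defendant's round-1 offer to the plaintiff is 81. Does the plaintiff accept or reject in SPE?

Reject

Work out the plaintiff's continuation value if the offer is rejected.
Round 3 (the defendant proposes): rejection yields 0 for the plaintiff; the defendant offers 0 and keeps 800.
Round 2 (the plaintiff proposes): the defendant can get 800 next round, worth 0.73 × 800 = 584 now. The plaintiff offers 584 and keeps 800 − 584 = 216.
So by rejecting in round 1, the plaintiff gets 216 next round, worth 0.73 × 216 = 157.68 now.
Offer 81 < 157.68, so the plaintiff rejects.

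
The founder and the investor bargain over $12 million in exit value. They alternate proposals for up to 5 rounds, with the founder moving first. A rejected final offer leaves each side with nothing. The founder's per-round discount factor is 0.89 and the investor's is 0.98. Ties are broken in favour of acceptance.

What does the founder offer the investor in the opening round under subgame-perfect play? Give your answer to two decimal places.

2.42

Work backward from the last round.
Round 5 (the founder proposes): rejection yields 0 for the investor; the founder offers 0 and keeps 12.
Round 4 (the investor proposes): the founder can get 12 next round, worth 0.89 × 12 = 10.68 now; the investor offers that and keeps 1.32.
Round 3 (the founder proposes): the investor can get 1.32 next round, worth 0.98 × 1.32 = 1.2936 now; the founder offers that and keeps 10.7064.
Round 2 (the investor proposes): the founder can get 10.7064 next round, worth 0.89 × 10.7064 = 9.528696 now; the investor offers that and keeps 2.471304.
Round 1 (the founder proposes): the investor can get 2.471304 next round, worth 0.98 × 2.471304 = 2.42187792 now; the founder offers that and keeps 9.57812208.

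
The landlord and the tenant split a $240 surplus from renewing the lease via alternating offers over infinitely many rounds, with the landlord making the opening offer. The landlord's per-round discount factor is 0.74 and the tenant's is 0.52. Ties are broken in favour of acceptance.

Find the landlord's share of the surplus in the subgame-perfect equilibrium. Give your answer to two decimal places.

187.26

When the landlord proposes, the tenant accepts any offer worth at least 0.52 times what the tenant would get by proposing next round; and vice versa.
This gives x = 240 − 0.52y and y = 240 − 0.74x, where x and y are each side's share when it proposes.
Hence (1 − 0.52·0.74)x = 240(1 − 0.52), i.e. 0.6152·x = 115.2.
x ≈ 187.2562; the tenant's share is 240 − x ≈ 52.7438.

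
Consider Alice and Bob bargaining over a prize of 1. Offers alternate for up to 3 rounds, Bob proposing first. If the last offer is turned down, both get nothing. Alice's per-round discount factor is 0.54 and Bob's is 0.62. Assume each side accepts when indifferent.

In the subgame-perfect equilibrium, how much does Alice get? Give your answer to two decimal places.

Work backward from the last round.
Round 3 (Bob proposes): Alice will accept anything ≥ 0, so Bob offers 0 and keeps 1.
Round 2 (Alice proposes): Bob can get 1 next round, worth 0.62 × 1 = 0.62 now. Alice offers 0.62 and keeps 1 − 0.62 = 0.38.
Round 1 (Bob proposes): Alice can get 0.38 next round, worth 0.54 × 0.38 = 0.2052 now, so Bob offers 0.2052, keeping 0.7948.

0.21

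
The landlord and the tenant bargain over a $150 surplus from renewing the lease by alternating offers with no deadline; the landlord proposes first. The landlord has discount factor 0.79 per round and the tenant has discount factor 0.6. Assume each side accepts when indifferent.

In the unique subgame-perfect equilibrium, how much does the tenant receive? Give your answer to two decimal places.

35.93

Let x be the landlord's share when the landlord proposes and y be the tenant's share when the tenant proposes.
The tenant accepts iff offered ≥ 0.6·y, so x = 150 − 0.6y. Symmetrically y = 150 − 0.79x.
Substituting: x = 150 − 0.6(150 − 0.79x), giving x(1 − 0.79·0.6) = 150(1 − 0.6).
So x = 150 × 0.4 / 0.526 ≈ 114.0684, and the tenant receives 150 − x ≈ 35.9316.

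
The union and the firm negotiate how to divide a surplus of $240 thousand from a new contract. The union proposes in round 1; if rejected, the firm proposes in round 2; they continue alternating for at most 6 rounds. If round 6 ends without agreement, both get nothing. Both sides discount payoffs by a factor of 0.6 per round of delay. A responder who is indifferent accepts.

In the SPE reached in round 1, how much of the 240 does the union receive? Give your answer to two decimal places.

143.00

Round 6 (the firm proposes): rejection yields 0 for the union; the firm offers 0 and keeps 240.
Round 5 (the union proposes): the firm can get 240 next round, worth 0.6 × 240 = 144 now. The union offers 144 and keeps 240 − 144 = 96.
Round 4 (the firm proposes): the union can get 96 next round, worth 0.6 × 96 = 57.6 now. The firm offers 57.6 and keeps 240 − 57.6 = 182.4.
Round 3 (the union proposes): the firm can get 182.4 next round, worth 0.6 × 182.4 = 109.44 now. The union offers 109.44 and keeps 240 − 109.44 = 130.56.
Round 2 (the firm proposes): the union can get 130.56 next round, worth 0.6 × 130.56 = 78.336 now; the firm offers that and keeps 161.664.
Round 1 (the union proposes): the firm can get 161.664 next round, worth 0.6 × 161.664 = 96.9984 now; the union offers that and keeps 143.0016.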